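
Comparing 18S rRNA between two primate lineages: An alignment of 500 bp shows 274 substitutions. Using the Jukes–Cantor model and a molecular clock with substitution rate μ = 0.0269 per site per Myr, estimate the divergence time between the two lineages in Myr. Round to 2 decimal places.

p = 274/500 = 0.548.
d = −(3/4) ln(1 − 4p/3) = −0.75 ln(1 − 0.730667) = −0.75 ln(0.269333)
  = −0.75 × (-1.311807) = 0.983855 substitutions/site.
Under a molecular clock d = 2μt, so t = d/(2μ) = 0.983855 / (2 × 0.0269) = 18.29 Myr.

18.29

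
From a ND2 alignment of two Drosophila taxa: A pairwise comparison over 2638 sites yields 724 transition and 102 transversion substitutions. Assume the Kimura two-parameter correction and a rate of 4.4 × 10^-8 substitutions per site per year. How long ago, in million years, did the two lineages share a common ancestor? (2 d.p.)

P = 724/2638 ≈ 0.27445 and Q = 102/2638 ≈ 0.038666.
Under the Kimura two-parameter model, d = −½ ln(1 − 2P − Q) − ¼ ln(1 − 2Q).
1 − 2P − Q = 0.412434, giving −½ ln(0.412434) = 0.442840.
1 − 2Q = 0.922668, giving −¼ ln(0.922668) = 0.020121.
d = 0.442840 + 0.020121 = 0.462961.
Under a molecular clock d = 2μt, so t = d/(2μ) = 0.462961 / (2 × 4.4 × 10^-8) = 5.26 million years.

5.26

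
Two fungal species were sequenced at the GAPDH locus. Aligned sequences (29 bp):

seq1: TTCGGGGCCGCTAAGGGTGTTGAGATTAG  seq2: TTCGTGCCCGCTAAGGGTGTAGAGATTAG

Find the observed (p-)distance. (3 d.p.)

0.103

The sequences differ at 3 of 29 positions (sites 5, 7, 21).
p = 3/29 = 0.103448… ≈ 0.103 (to 3 d.p.).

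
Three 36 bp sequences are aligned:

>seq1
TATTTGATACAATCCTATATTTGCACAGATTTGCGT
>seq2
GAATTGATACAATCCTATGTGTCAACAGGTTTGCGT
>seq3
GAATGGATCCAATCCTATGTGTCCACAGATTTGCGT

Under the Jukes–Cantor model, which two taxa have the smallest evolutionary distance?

seq1–seq2: 7/36 differ, p = 0.194, d = 0.225.
seq1–seq3: 7/36 differ, p = 0.194, d = 0.225.
seq2–seq3: 4/36 differ, p = 0.111, d = 0.120.
The smallest distance is between seq2 and seq3.

seq2 and seq3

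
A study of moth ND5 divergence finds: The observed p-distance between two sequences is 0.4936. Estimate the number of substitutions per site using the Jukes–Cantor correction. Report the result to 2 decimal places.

0.81

d = −(3/4) ln(1 − 4p/3) = −0.75 ln(1 − 0.658133) = −0.75 ln(0.341867)
  = −0.75 × (-1.073334) = 0.805001 substitutions/site.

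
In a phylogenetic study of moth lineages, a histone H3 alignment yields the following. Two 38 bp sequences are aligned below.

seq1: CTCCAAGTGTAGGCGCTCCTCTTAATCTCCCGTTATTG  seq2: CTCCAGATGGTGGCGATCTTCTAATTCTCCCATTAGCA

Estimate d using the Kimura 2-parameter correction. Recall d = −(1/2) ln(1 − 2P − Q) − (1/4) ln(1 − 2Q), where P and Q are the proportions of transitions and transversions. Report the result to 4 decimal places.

0.4158

Of 38 sites, 6 differences are transitions and 6 are transversions, so P = 6/38 ≈ 0.157895 and Q = 6/38 ≈ 0.157895.
Under the Kimura two-parameter model, d = −½ ln(1 − 2P − Q) − ¼ ln(1 − 2Q).
1 − 2P − Q = 0.526315, giving −½ ln(0.526315) = 0.320928.
1 − 2Q = 0.68421, giving −¼ ln(0.68421) = 0.094873.
d = 0.320928 + 0.094873 = 0.415801.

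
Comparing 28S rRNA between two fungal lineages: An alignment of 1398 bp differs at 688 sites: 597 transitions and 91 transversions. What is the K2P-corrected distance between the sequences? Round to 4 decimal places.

P = 597/1398 ≈ 0.427039 and Q = 91/1398 ≈ 0.065093.
Under the Kimura two-parameter model, d = −½ ln(1 − 2P − Q) − ¼ ln(1 − 2Q).
1 − 2P − Q = 0.080829, giving −½ ln(0.080829) = 1.257710.
1 − 2Q = 0.869814, giving −¼ ln(0.869814) = 0.034869.
d = 1.257710 + 0.034869 = 1.292579.

1.2926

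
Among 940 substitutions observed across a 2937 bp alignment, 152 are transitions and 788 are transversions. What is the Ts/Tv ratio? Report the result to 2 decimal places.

R = 152/788 = 0.192893… ≈ 0.19 (to 2 d.p.).

0.19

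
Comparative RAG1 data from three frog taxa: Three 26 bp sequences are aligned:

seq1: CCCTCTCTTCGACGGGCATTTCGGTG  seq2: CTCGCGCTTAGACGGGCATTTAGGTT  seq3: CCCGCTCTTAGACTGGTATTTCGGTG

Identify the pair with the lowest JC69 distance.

seq1–seq2: 6/26 differ, p = 0.231, d = 0.276.
seq1–seq3: 4/26 differ, p = 0.154, d = 0.172.
seq2–seq3: 6/26 differ, p = 0.231, d = 0.276.
The smallest distance is between seq1 and seq3.

seq1 and seq3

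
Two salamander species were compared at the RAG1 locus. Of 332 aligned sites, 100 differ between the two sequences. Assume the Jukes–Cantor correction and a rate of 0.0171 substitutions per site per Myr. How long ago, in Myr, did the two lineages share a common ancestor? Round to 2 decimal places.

11.26

p = 100/332 ≈ 0.301205.
d = −(3/4) ln(1 − 4p/3) = −0.75 ln(1 − 0.401607) = −0.75 ln(0.598393)
  = −0.75 × (-0.513508) = 0.385131 substitutions/site.
Under a molecular clock d = 2μt, so t = d/(2μ) = 0.385131 / (2 × 0.0171) = 11.26 Myr.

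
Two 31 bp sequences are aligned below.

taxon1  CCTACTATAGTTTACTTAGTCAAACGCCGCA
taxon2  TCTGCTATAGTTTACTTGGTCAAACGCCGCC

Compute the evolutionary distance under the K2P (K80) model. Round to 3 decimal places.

Of 31 sites, 3 differences are transitions and 1 are transversions, so P = 3/31 ≈ 0.096774 and Q = 1/31 ≈ 0.032258.
Under the Kimura two-parameter model, d = −½ ln(1 − 2P − Q) − ¼ ln(1 − 2Q).
1 − 2P − Q = 0.774194, giving −½ ln(0.774194) = 0.127966.
1 − 2Q = 0.935484, giving −¼ ln(0.935484) = 0.016673.
d = 0.127966 + 0.016673 = 0.144639.

0.145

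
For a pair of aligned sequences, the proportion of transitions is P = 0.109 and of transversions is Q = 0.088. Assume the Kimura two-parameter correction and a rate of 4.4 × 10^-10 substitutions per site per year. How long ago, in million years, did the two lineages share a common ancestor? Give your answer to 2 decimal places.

Under the Kimura two-parameter model, d = −½ ln(1 − 2P − Q) − ¼ ln(1 − 2Q).
1 − 2P − Q = 0.694, giving −½ ln(0.694) = 0.182642.
1 − 2Q = 0.824, giving −¼ ln(0.824) = 0.048396.
d = 0.182642 + 0.048396 = 0.231038.
Under a molecular clock d = 2μt, so t = d/(2μ) = 0.231038 / (2 × 4.4 × 10^-10) = 262.54 million years.

262.54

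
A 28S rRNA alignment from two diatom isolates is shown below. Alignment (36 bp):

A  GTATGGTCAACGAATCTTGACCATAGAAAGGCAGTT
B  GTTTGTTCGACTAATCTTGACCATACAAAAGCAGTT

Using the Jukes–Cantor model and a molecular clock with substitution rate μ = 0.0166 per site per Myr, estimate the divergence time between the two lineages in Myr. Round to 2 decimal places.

5.68

The sequences differ at 6 of 36 sites (3, 6, 9, 12, 26, 30), so p = 6/36 ≈ 0.166667.
d = −(3/4) ln(1 − 4p/3) = −0.75 ln(1 − 0.222223) = −0.75 ln(0.777777)
  = −0.75 × (-0.251315) = 0.188486 substitutions/site.
Under a molecular clock d = 2μt, so t = d/(2μ) = 0.188486 / (2 × 0.0166) = 5.68 Myr.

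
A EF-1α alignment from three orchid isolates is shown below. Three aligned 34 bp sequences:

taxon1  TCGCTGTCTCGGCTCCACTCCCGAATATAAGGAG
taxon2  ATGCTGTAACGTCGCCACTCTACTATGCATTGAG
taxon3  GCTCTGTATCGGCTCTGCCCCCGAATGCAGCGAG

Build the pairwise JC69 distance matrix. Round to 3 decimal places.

taxon1–taxon2: 14/34 sites differ → p ≈ 0.411765, d = −0.75 ln(1 − 0.54902) = 0.597249 ≈ 0.597.
taxon1–taxon3: 10/34 sites differ → p ≈ 0.294118, d = −0.75 ln(1 − 0.392157) = 0.373379 ≈ 0.373.
taxon2–taxon3: 15/34 sites differ → p ≈ 0.441176, d = −0.75 ln(1 − 0.588235) = 0.665477 ≈ 0.665.

d(taxon1,taxon2) = 0.597, d(taxon1,taxon3) = 0.373, d(taxon2,taxon3) = 0.665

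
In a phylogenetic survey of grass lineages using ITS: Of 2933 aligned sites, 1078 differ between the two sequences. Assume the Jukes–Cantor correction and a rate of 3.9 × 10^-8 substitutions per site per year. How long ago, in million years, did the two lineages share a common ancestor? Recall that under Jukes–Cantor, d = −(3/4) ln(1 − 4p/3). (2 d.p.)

p = 1078/2933 ≈ 0.367542.
d = −(3/4) ln(1 − 4p/3) = −0.75 ln(1 − 0.490056) = −0.75 ln(0.509944)
  = −0.75 × (-0.673454) = 0.505091 substitutions/site.
Under a molecular clock d = 2μt, so t = d/(2μ) = 0.505091 / (2 × 3.9 × 10^-8) = 6.48 million years.

6.48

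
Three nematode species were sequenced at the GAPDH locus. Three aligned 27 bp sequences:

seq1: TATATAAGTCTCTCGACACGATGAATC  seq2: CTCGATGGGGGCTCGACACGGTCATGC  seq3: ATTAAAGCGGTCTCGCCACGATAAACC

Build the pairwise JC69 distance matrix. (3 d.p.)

seq1–seq2: 14/27 sites differ → p ≈ 0.518519, d = −0.75 ln(1 − 0.691359) = 0.881682 ≈ 0.882.
seq1–seq3: 10/27 sites differ → p ≈ 0.37037, d = −0.75 ln(1 − 0.493827) = 0.510658 ≈ 0.511.
seq2–seq3: 11/27 sites differ → p ≈ 0.407407, d = −0.75 ln(1 − 0.543209) = 0.587647 ≈ 0.588.

d(seq1,seq2) = 0.882, d(seq1,seq3) = 0.511, d(seq2,seq3) = 0.588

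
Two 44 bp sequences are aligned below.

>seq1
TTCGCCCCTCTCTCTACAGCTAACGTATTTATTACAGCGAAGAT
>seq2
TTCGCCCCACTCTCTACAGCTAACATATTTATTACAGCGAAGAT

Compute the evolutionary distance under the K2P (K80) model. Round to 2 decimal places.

Of 44 sites, 1 differences are transitions and 1 are transversions, so P = 1/44 ≈ 0.022727 and Q = 1/44 ≈ 0.022727.
Under the Kimura two-parameter model, d = −½ ln(1 − 2P − Q) − ¼ ln(1 − 2Q).
1 − 2P − Q = 0.931819, giving −½ ln(0.931819) = 0.035308.
1 − 2Q = 0.954546, giving −¼ ln(0.954546) = 0.011630.
d = 0.035308 + 0.011630 = 0.046938.

0.05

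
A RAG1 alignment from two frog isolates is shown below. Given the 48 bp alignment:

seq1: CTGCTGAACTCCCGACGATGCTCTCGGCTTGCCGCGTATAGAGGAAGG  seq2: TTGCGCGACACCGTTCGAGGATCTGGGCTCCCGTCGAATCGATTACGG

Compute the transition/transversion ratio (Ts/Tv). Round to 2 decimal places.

Transitions are A↔G and C↔T; transversions are all other mismatches.
Transitions: 3. Transversions: 17.
R = 3/17 = 0.176470… ≈ 0.18 (to 2 d.p.).

0.18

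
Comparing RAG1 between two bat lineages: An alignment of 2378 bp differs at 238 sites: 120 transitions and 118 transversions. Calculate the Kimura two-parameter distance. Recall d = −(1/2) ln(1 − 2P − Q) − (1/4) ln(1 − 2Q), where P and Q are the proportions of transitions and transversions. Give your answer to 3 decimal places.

P = 120/2378 ≈ 0.050463 and Q = 118/2378 ≈ 0.049622.
Under the Kimura two-parameter model, d = −½ ln(1 − 2P − Q) − ¼ ln(1 − 2Q).
1 − 2P − Q = 0.849452, giving −½ ln(0.849452) = 0.081582.
1 − 2Q = 0.900756, giving −¼ ln(0.900756) = 0.026130.
d = 0.081582 + 0.026130 = 0.107712.

0.108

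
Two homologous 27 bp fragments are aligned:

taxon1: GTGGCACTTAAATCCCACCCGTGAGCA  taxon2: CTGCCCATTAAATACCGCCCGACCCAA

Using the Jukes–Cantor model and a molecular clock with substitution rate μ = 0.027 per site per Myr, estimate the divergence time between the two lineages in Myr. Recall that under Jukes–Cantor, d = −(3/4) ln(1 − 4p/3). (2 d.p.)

The sequences differ at 11 of 27 sites, so p = 11/27 ≈ 0.407407.
d = −(3/4) ln(1 − 4p/3) = −0.75 ln(1 − 0.543209) = −0.75 ln(0.456791)
  = −0.75 × (-0.783529) = 0.587647 substitutions/site.
Under a molecular clock d = 2μt, so t = d/(2μ) = 0.587647 / (2 × 0.027) = 10.88 Myr.

10.88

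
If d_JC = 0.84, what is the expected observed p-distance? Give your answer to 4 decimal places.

0.5053

p = (3/4)(1 − e^(−4d/3)) = 0.75 × (1 − e^(-1.12)) = 0.75 × (1 − 0.326280) = 0.505290.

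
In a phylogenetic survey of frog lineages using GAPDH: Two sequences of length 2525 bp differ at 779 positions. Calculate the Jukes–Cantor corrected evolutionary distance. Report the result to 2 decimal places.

0.40

p = 779/2525 ≈ 0.308515.
d = −(3/4) ln(1 − 4p/3) = −0.75 ln(1 − 0.411353) = −0.75 ln(0.588647)
  = −0.75 × (-0.529929) = 0.397447 substitutions/site.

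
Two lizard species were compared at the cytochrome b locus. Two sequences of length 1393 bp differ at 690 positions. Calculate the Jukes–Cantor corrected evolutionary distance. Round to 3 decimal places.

0.810

p = 690/1393 ≈ 0.495334.
d = −(3/4) ln(1 − 4p/3) = −0.75 ln(1 − 0.660445) = −0.75 ln(0.339555)
  = −0.75 × (-1.080119) = 0.810089 substitutions/site.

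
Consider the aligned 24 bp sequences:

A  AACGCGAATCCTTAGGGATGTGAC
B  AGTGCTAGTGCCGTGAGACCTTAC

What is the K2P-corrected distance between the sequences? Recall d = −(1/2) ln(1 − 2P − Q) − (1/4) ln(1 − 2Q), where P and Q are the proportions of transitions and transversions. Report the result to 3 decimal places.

0.866

Of 24 sites, 6 differences are transitions and 6 are transversions, so P = 6/24 = 0.25 and Q = 6/24 = 0.25.
Under the Kimura two-parameter model, d = −½ ln(1 − 2P − Q) − ¼ ln(1 − 2Q).
1 − 2P − Q = 0.25, giving −½ ln(0.25) = 0.693147.
1 − 2Q = 0.5, giving −¼ ln(0.5) = 0.173287.
d = 0.693147 + 0.173287 = 0.866434.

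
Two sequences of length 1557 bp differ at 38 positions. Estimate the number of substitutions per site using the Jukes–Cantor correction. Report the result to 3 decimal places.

p = 38/1557 ≈ 0.024406.
d = −(3/4) ln(1 − 4p/3) = −0.75 ln(1 − 0.032541) = −0.75 ln(0.967459)
  = −0.75 × (-0.033082) = 0.024812 substitutions/site.

0.025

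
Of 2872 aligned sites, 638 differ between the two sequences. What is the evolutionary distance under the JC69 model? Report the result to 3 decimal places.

0.263

p = 638/2872 ≈ 0.222145.
d = −(3/4) ln(1 − 4p/3) = −0.75 ln(1 − 0.296193) = −0.75 ln(0.703807)
  = −0.75 × (-0.351251) = 0.263438 substitutions/site.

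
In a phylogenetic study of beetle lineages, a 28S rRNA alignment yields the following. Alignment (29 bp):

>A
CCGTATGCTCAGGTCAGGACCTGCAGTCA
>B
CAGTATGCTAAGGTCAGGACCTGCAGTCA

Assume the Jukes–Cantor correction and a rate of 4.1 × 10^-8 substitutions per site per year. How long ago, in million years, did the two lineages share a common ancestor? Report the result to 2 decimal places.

0.88

The sequences differ at 2 of 29 sites (2, 10), so p = 2/29 ≈ 0.068966.
d = −(3/4) ln(1 − 4p/3) = −0.75 ln(1 − 0.091955) = −0.75 ln(0.908045)
  = −0.75 × (-0.096461) = 0.072346 substitutions/site.
Under a molecular clock d = 2μt, so t = d/(2μ) = 0.072346 / (2 × 4.1 × 10^-8) = 0.88 million years.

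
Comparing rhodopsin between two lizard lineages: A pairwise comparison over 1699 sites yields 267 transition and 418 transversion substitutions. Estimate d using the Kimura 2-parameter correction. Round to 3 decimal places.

P = 267/1699 ≈ 0.157151 and Q = 418/1699 ≈ 0.246027.
Under the Kimura two-parameter model, d = −½ ln(1 − 2P − Q) − ¼ ln(1 − 2Q).
1 − 2P − Q = 0.439671, giving −½ ln(0.439671) = 0.410864.
1 − 2Q = 0.507946, giving −¼ ln(0.507946) = 0.169345.
d = 0.410864 + 0.169345 = 0.580209.

0.580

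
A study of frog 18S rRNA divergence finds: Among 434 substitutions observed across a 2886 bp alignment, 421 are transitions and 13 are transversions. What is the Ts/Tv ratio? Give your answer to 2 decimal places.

32.38

R = 421/13 = 32.384615… ≈ 32.38 (to 2 d.p.).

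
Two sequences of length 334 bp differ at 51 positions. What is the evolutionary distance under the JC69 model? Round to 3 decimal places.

0.171

p = 51/334 ≈ 0.152695.
d = −(3/4) ln(1 − 4p/3) = −0.75 ln(1 − 0.203593) = −0.75 ln(0.796407)
  = −0.75 × (-0.227645) = 0.170734 substitutions/site.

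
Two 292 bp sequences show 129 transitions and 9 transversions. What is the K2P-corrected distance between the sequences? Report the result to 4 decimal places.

1.2448

P = 129/292 ≈ 0.441781 and Q = 9/292 ≈ 0.030822.
Under the Kimura two-parameter model, d = −½ ln(1 − 2P − Q) − ¼ ln(1 − 2Q).
1 − 2P − Q = 0.085616, giving −½ ln(0.085616) = 1.228942.
1 − 2Q = 0.938356, giving −¼ ln(0.938356) = 0.015906.
d = 1.228942 + 0.015906 = 1.244848.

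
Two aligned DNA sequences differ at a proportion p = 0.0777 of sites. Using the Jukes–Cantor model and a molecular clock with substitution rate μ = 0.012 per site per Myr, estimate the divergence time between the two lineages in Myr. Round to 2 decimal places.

3.42

d = −(3/4) ln(1 − 4p/3) = −0.75 ln(1 − 0.1036) = −0.75 ln(0.8964)
  = −0.75 × (-0.109369) = 0.082027 substitutions/site.
Under a molecular clock d = 2μt, so t = d/(2μ) = 0.082027 / (2 × 0.012) = 3.42 Myr.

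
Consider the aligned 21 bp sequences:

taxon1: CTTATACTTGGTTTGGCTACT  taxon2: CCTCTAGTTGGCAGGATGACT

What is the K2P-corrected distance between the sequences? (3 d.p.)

0.644

Of 21 sites, 4 differences are transitions and 5 are transversions, so P = 4/21 ≈ 0.190476 and Q = 5/21 ≈ 0.238095.
Under the Kimura two-parameter model, d = −½ ln(1 − 2P − Q) − ¼ ln(1 − 2Q).
1 − 2P − Q = 0.380953, giving −½ ln(0.380953) = 0.482540.
1 − 2Q = 0.52381, giving −¼ ln(0.52381) = 0.161657.
d = 0.482540 + 0.161657 = 0.644197.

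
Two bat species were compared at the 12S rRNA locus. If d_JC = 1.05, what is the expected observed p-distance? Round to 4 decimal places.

0.5651

p = (3/4)(1 − e^(−4d/3)) = 0.75 × (1 − e^(-1.4)) = 0.75 × (1 − 0.246597) = 0.565052.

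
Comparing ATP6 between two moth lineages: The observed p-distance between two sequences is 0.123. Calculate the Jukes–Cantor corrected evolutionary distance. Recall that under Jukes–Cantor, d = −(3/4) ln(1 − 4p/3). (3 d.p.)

0.134

d = −(3/4) ln(1 − 4p/3) = −0.75 ln(1 − 0.164) = −0.75 ln(0.836)
  = −0.75 × (-0.179127) = 0.134345 substitutions/site.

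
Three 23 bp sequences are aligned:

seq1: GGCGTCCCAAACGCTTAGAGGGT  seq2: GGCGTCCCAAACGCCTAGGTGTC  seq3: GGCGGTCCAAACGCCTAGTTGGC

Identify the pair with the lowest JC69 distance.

seq2 and seq3

seq1–seq2: 5/23 differ, p = 0.217, d = 0.257.
seq1–seq3: 6/23 differ, p = 0.261, d = 0.321.
seq2–seq3: 4/23 differ, p = 0.174, d = 0.198.
The smallest distance is between seq2 and seq3.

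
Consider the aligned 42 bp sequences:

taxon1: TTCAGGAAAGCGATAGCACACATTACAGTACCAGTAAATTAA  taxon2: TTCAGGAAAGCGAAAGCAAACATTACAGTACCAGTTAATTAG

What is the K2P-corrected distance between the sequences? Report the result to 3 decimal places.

Of 42 sites, 1 differences are transitions and 3 are transversions, so P = 1/42 ≈ 0.02381 and Q = 3/42 ≈ 0.071429.
Under the Kimura two-parameter model, d = −½ ln(1 − 2P − Q) − ¼ ln(1 − 2Q).
1 − 2P − Q = 0.880951, giving −½ ln(0.880951) = 0.063377.
1 − 2Q = 0.857142, giving −¼ ln(0.857142) = 0.038538.
d = 0.063377 + 0.038538 = 0.101915.

0.102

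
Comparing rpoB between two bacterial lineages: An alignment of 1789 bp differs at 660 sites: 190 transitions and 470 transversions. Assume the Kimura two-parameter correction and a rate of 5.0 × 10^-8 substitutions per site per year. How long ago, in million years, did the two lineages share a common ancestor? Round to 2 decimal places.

5.09

P = 190/1789 ≈ 0.106205 and Q = 470/1789 ≈ 0.262717.
Under the Kimura two-parameter model, d = −½ ln(1 − 2P − Q) − ¼ ln(1 − 2Q).
1 − 2P − Q = 0.524873, giving −½ ln(0.524873) = 0.322299.
1 − 2Q = 0.474566, giving −¼ ln(0.474566) = 0.186339.
d = 0.322299 + 0.186339 = 0.508638.
Under a molecular clock d = 2μt, so t = d/(2μ) = 0.508638 / (2 × 5.0 × 10^-8) = 5.09 million years.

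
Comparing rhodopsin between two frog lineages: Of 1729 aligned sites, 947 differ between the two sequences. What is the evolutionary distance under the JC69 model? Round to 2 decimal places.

0.98

p = 947/1729 ≈ 0.547715.
d = −(3/4) ln(1 − 4p/3) = −0.75 ln(1 − 0.730287) = −0.75 ln(0.269713)
  = −0.75 × (-1.310397) = 0.982798 substitutions/site.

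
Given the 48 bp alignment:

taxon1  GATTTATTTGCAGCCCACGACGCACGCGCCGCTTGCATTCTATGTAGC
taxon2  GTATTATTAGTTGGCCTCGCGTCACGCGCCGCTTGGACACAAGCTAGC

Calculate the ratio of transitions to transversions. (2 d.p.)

Transitions are A↔G and C↔T; transversions are all other mismatches.
Transitions: 2. Transversions: 14.
R = 2/14 = 0.142857… ≈ 0.14 (to 2 d.p.).

0.14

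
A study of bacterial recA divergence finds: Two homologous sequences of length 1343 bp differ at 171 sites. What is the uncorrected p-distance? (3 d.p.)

p = 171/1343 = 0.127326… ≈ 0.127 (to 3 d.p.).

0.127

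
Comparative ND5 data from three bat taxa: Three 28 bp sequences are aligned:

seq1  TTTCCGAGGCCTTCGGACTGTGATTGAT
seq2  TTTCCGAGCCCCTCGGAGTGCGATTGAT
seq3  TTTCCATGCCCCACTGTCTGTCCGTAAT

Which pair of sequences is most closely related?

seq1–seq2: 4/28 differ, p = 0.143, d = 0.158.
seq1–seq3: 11/28 differ, p = 0.393, d = 0.556.
seq2–seq3: 11/28 differ, p = 0.393, d = 0.556.
The smallest distance is between seq1 and seq2.

seq1 and seq2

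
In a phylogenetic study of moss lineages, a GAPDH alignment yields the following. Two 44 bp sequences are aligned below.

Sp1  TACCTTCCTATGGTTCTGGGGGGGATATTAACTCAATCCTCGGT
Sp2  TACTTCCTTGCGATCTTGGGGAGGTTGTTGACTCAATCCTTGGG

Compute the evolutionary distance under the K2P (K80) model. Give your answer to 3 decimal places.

0.471

Of 44 sites, 12 differences are transitions and 2 are transversions, so P = 12/44 ≈ 0.272727 and Q = 2/44 ≈ 0.045455.
Under the Kimura two-parameter model, d = −½ ln(1 − 2P − Q) − ¼ ln(1 − 2Q).
1 − 2P − Q = 0.409091, giving −½ ln(0.409091) = 0.446909.
1 − 2Q = 0.90909, giving −¼ ln(0.90909) = 0.023828.
d = 0.446909 + 0.023828 = 0.470737.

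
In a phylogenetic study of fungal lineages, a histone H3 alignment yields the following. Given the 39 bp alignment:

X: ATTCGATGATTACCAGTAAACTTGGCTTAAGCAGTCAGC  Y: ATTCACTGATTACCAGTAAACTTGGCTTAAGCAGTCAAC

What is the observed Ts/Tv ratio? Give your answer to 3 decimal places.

Transitions are A↔G and C↔T; transversions are all other mismatches.
Transitions: 2. Transversions: 1.
R = 2/1 = 2.000.

2.000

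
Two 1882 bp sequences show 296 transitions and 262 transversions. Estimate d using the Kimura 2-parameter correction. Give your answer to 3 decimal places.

P = 296/1882 ≈ 0.157279 and Q = 262/1882 ≈ 0.139214.
Under the Kimura two-parameter model, d = −½ ln(1 − 2P − Q) − ¼ ln(1 − 2Q).
1 − 2P − Q = 0.546228, giving −½ ln(0.546228) = 0.302359.
1 − 2Q = 0.721572, giving −¼ ln(0.721572) = 0.081581.
d = 0.302359 + 0.081581 = 0.383940.

0.384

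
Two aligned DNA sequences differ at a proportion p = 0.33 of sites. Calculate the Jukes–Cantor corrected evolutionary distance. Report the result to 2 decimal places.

d = −(3/4) ln(1 − 4p/3) = −0.75 ln(1 − 0.44) = −0.75 ln(0.56)
  = −0.75 × (-0.579818) = 0.434864 substitutions/site.

0.43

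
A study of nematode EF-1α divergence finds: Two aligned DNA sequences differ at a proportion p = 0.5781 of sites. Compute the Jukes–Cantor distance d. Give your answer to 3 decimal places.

1.105

d = −(3/4) ln(1 − 4p/3) = −0.75 ln(1 − 0.7708) = −0.75 ln(0.2292)
  = −0.75 × (-1.473160) = 1.104870 substitutions/site.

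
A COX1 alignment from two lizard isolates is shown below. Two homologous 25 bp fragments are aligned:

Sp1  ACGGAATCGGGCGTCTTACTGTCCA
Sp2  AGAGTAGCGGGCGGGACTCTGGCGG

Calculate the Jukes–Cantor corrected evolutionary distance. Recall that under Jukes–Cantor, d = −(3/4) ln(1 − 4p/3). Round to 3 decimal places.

The sequences differ at 12 of 25 sites, so p = 12/25 = 0.48.
d = −(3/4) ln(1 − 4p/3) = −0.75 ln(1 − 0.64) = −0.75 ln(0.36)
  = −0.75 × (-1.021651) = 0.766238 substitutions/site.

0.766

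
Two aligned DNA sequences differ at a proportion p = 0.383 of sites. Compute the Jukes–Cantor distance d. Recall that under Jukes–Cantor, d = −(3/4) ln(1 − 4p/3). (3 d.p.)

d = −(3/4) ln(1 − 4p/3) = −0.75 ln(1 − 0.510667) = −0.75 ln(0.489333)
  = −0.75 × (-0.714712) = 0.536034 substitutions/site.

0.536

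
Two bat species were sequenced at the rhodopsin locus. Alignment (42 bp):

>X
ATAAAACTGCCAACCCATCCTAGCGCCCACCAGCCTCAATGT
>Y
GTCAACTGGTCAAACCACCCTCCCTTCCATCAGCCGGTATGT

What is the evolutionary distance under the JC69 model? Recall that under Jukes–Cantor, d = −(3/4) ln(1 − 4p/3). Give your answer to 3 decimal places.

The sequences differ at 16 of 42 sites, so p = 16/42 ≈ 0.380952.
d = −(3/4) ln(1 − 4p/3) = −0.75 ln(1 − 0.507936) = −0.75 ln(0.492064)
  = −0.75 × (-0.709146) = 0.531860 substitutions/site.

0.532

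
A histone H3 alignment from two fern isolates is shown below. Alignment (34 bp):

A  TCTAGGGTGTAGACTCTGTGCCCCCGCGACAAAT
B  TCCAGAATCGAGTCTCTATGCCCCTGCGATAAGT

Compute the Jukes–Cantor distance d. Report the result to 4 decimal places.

0.3734

The sequences differ at 10 of 34 sites (3, 6, 7, 9, 10, 13, 18, 25, 30, 33), so p = 10/34 ≈ 0.294118.
d = −(3/4) ln(1 − 4p/3) = −0.75 ln(1 − 0.392157) = −0.75 ln(0.607843)
  = −0.75 × (-0.497839) = 0.373379 substitutions/site.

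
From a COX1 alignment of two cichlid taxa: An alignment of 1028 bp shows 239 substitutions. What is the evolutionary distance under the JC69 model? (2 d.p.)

p = 239/1028 ≈ 0.23249.
d = −(3/4) ln(1 − 4p/3) = −0.75 ln(1 − 0.309987) = −0.75 ln(0.690013)
  = −0.75 × (-0.371045) = 0.278284 substitutions/site.

0.28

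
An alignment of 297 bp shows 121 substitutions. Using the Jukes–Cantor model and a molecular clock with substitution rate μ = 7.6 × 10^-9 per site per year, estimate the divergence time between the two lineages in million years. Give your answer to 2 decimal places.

p = 121/297 ≈ 0.407407.
d = −(3/4) ln(1 − 4p/3) = −0.75 ln(1 − 0.543209) = −0.75 ln(0.456791)
  = −0.75 × (-0.783529) = 0.587647 substitutions/site.
Under a molecular clock d = 2μt, so t = d/(2μ) = 0.587647 / (2 × 7.6 × 10^-9) = 38.66 million years.

38.66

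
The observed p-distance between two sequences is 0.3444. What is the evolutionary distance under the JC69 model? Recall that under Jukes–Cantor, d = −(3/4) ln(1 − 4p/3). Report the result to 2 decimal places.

d = −(3/4) ln(1 − 4p/3) = −0.75 ln(1 − 0.4592) = −0.75 ln(0.5408)
  = −0.75 × (-0.614706) = 0.461030 substitutions/site.

0.46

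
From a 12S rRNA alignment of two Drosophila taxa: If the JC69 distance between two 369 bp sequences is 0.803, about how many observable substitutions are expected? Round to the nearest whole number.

182

Invert JC69: p = (3/4)(1 − e^(−4d/3)) = 0.75 × (1 − e^(-1.070667)) = 0.75 × (1 − 0.342780) = 0.492915.
Expected differing sites = pL ≈ 0.492915 × 369 = 181.885635 ≈ 182.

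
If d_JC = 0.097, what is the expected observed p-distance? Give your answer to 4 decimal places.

0.0910

p = (3/4)(1 − e^(−4d/3)) = 0.75 × (1 − e^(-0.129333)) = 0.75 × (1 − 0.878681) = 0.090989.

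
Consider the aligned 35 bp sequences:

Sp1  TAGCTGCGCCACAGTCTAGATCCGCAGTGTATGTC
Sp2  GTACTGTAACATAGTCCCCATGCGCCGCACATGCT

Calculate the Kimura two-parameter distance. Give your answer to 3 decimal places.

0.866

Of 35 sites, 10 differences are transitions and 7 are transversions, so P = 10/35 ≈ 0.285714 and Q = 7/35 = 0.2.
Under the Kimura two-parameter model, d = −½ ln(1 − 2P − Q) − ¼ ln(1 − 2Q).
1 − 2P − Q = 0.228572, giving −½ ln(0.228572) = 0.737952.
1 − 2Q = 0.6, giving −¼ ln(0.6) = 0.127706.
d = 0.737952 + 0.127706 = 0.865658.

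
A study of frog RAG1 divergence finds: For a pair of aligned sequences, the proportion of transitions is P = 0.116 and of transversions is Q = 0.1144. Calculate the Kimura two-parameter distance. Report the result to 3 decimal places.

0.278

Under the Kimura two-parameter model, d = −½ ln(1 − 2P − Q) − ¼ ln(1 − 2Q).
1 − 2P − Q = 0.6536, giving −½ ln(0.6536) = 0.212630.
1 − 2Q = 0.7712, giving −¼ ln(0.7712) = 0.064952.
d = 0.212630 + 0.064952 = 0.277582.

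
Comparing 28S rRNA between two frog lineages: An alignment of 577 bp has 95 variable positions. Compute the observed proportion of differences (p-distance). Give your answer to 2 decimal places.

p = 95/577 = 0.164644… ≈ 0.16 (to 2 d.p.).

0.16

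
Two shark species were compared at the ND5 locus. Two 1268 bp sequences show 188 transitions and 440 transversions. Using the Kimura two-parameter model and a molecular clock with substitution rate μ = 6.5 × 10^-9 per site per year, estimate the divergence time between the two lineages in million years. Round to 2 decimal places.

62.45

P = 188/1268 ≈ 0.148265 and Q = 440/1268 ≈ 0.347003.
Under the Kimura two-parameter model, d = −½ ln(1 − 2P − Q) − ¼ ln(1 − 2Q).
1 − 2P − Q = 0.356467, giving −½ ln(0.356467) = 0.515757.
1 − 2Q = 0.305994, giving −¼ ln(0.305994) = 0.296047.
d = 0.515757 + 0.296047 = 0.811804.
Under a molecular clock d = 2μt, so t = d/(2μ) = 0.811804 / (2 × 6.5 × 10^-9) = 62.45 million years.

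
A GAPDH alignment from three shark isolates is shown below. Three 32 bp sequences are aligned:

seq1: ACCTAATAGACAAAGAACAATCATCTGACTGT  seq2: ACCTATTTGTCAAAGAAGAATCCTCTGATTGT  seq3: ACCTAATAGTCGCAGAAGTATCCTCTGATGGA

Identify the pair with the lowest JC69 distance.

seq1 and seq2

seq1–seq2: 6/32 differ, p = 0.188, d = 0.216.
seq1–seq3: 9/32 differ, p = 0.281, d = 0.353.
seq2–seq3: 7/32 differ, p = 0.219, d = 0.259.
The smallest distance is between seq1 and seq2.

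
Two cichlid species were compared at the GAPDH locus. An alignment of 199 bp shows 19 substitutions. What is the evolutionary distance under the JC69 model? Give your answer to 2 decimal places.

0.10

p = 19/199 ≈ 0.095477.
d = −(3/4) ln(1 − 4p/3) = −0.75 ln(1 − 0.127303) = −0.75 ln(0.872697)
  = −0.75 × (-0.136167) = 0.102125 substitutions/site.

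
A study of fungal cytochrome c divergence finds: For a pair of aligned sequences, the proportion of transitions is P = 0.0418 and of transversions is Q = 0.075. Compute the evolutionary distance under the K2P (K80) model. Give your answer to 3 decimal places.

0.127

Under the Kimura two-parameter model, d = −½ ln(1 − 2P − Q) − ¼ ln(1 − 2Q).
1 − 2P − Q = 0.8414, giving −½ ln(0.8414) = 0.086344.
1 − 2Q = 0.85, giving −¼ ln(0.85) = 0.040630.
d = 0.086344 + 0.040630 = 0.126974.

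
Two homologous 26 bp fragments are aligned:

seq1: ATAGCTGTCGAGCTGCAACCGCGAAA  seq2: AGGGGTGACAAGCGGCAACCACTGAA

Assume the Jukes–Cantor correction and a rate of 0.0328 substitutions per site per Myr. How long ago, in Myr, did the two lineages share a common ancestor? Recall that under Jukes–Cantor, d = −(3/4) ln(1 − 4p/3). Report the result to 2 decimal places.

The sequences differ at 9 of 26 sites (2, 3, 5, 8, 10, 14, 21, 23, 24), so p = 9/26 ≈ 0.346154.
d = −(3/4) ln(1 − 4p/3) = −0.75 ln(1 − 0.461539) = −0.75 ln(0.538461)
  = −0.75 × (-0.619040) = 0.464280 substitutions/site.
Under a molecular clock d = 2μt, so t = d/(2μ) = 0.464280 / (2 × 0.0328) = 7.08 Myr.

7.08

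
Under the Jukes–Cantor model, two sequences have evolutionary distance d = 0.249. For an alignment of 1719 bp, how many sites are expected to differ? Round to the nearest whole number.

Invert JC69: p = (3/4)(1 − e^(−4d/3)) = 0.75 × (1 − e^(-0.332)) = 0.75 × (1 − 0.717487) = 0.211885.
Expected differing sites = pL ≈ 0.211885 × 1719 = 364.230315 ≈ 364.

364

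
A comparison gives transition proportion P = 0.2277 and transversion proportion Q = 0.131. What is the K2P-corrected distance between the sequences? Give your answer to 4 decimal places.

0.5174

Under the Kimura two-parameter model, d = −½ ln(1 − 2P − Q) − ¼ ln(1 − 2Q).
1 − 2P − Q = 0.4136, giving −½ ln(0.4136) = 0.441428.
1 − 2Q = 0.738, giving −¼ ln(0.738) = 0.075953.
d = 0.441428 + 0.075953 = 0.517381.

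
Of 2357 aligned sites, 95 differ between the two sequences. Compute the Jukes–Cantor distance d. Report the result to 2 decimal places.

0.04

p = 95/2357 ≈ 0.040305.
d = −(3/4) ln(1 − 4p/3) = −0.75 ln(1 − 0.05374) = −0.75 ln(0.94626)
  = −0.75 × (-0.055238) = 0.041429 substitutions/site.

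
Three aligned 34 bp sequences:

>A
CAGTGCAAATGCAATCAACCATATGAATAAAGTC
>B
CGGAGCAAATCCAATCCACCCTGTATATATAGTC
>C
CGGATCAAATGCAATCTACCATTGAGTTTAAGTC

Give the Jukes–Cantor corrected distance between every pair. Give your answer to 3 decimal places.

A–B: 9/34 sites differ → p ≈ 0.264706, d = −0.75 ln(1 − 0.352941) = 0.326488 ≈ 0.326.
A–C: 10/34 sites differ → p ≈ 0.294118, d = −0.75 ln(1 − 0.392157) = 0.373379 ≈ 0.373.
B–C: 10/34 sites differ → p ≈ 0.294118, d = −0.75 ln(1 − 0.392157) = 0.373379 ≈ 0.373.

d(A,B) = 0.326, d(A,C) = 0.373, d(B,C) = 0.373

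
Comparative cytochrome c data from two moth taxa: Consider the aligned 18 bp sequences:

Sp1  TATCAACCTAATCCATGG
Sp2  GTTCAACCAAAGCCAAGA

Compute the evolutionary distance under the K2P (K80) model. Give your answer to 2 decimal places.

Of 18 sites, 1 differences are transitions and 5 are transversions, so P = 1/18 ≈ 0.055556 and Q = 5/18 ≈ 0.277778.
Under the Kimura two-parameter model, d = −½ ln(1 − 2P − Q) − ¼ ln(1 − 2Q).
1 − 2P − Q = 0.61111, giving −½ ln(0.61111) = 0.246239.
1 − 2Q = 0.444444, giving −¼ ln(0.444444) = 0.202733.
d = 0.246239 + 0.202733 = 0.448972.

0.45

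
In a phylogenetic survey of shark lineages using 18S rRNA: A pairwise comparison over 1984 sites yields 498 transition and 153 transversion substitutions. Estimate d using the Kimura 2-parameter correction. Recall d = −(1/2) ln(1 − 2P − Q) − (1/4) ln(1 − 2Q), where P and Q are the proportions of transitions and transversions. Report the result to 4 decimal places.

P = 498/1984 ≈ 0.251008 and Q = 153/1984 ≈ 0.077117.
Under the Kimura two-parameter model, d = −½ ln(1 − 2P − Q) − ¼ ln(1 − 2Q).
1 − 2P − Q = 0.420867, giving −½ ln(0.420867) = 0.432719.
1 − 2Q = 0.845766, giving −¼ ln(0.845766) = 0.041878.
d = 0.432719 + 0.041878 = 0.474597.

0.4746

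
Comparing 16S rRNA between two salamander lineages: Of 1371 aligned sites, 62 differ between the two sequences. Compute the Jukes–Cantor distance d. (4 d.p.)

0.0466

p = 62/1371 ≈ 0.045222.
d = −(3/4) ln(1 − 4p/3) = −0.75 ln(1 − 0.060296) = −0.75 ln(0.939704)
  = −0.75 × (-0.062190) = 0.046643 substitutions/site.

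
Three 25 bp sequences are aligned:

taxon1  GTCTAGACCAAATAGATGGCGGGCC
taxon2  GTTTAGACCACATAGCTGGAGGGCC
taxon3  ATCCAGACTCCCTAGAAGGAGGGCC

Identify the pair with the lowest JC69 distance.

taxon1–taxon2: 4/25 differ, p = 0.160, d = 0.180.
taxon1–taxon3: 8/25 differ, p = 0.320, d = 0.417.
taxon2–taxon3: 8/25 differ, p = 0.320, d = 0.417.
The smallest distance is between taxon1 and taxon2.

taxon1 and taxon2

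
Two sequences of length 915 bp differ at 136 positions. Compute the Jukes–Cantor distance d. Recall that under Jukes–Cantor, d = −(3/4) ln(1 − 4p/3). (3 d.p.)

0.166

p = 136/915 ≈ 0.148634.
d = −(3/4) ln(1 − 4p/3) = −0.75 ln(1 − 0.198179) = −0.75 ln(0.801821)
  = −0.75 × (-0.220870) = 0.165653 substitutions/site.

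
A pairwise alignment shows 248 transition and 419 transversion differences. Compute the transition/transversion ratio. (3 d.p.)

0.592

R = 248/419 = 0.591885… ≈ 0.592 (to 3 d.p.).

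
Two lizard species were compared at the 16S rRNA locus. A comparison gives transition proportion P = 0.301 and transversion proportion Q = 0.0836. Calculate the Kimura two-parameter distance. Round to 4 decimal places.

Under the Kimura two-parameter model, d = −½ ln(1 − 2P − Q) − ¼ ln(1 − 2Q).
1 − 2P − Q = 0.3144, giving −½ ln(0.3144) = 0.578545.
1 − 2Q = 0.8328, giving −¼ ln(0.8328) = 0.045740.
d = 0.578545 + 0.045740 = 0.624285.

0.6243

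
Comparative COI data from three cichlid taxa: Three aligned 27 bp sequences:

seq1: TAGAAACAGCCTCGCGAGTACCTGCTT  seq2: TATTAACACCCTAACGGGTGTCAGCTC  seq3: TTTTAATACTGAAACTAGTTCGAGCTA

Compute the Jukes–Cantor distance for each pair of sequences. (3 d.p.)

seq1–seq2: 10/27 sites differ → p ≈ 0.37037, d = −0.75 ln(1 − 0.493827) = 0.510658 ≈ 0.511.
seq1–seq3: 15/27 sites differ → p ≈ 0.555556, d = −0.75 ln(1 − 0.740741) = 1.012446 ≈ 1.012.
seq2–seq3: 11/27 sites differ → p ≈ 0.407407, d = −0.75 ln(1 − 0.543209) = 0.587647 ≈ 0.588.

d(seq1,seq2) = 0.511, d(seq1,seq3) = 1.012, d(seq2,seq3) = 0.588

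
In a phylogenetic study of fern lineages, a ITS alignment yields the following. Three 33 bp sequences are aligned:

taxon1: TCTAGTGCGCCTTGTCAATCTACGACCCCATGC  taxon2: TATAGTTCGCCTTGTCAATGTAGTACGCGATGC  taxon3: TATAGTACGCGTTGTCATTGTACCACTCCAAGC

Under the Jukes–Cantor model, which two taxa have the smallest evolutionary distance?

taxon1–taxon2: 7/33 differ, p = 0.212, d = 0.249.
taxon1–taxon3: 8/33 differ, p = 0.242, d = 0.293.
taxon2–taxon3: 8/33 differ, p = 0.242, d = 0.293.
The smallest distance is between taxon1 and taxon2.

taxon1 and taxon2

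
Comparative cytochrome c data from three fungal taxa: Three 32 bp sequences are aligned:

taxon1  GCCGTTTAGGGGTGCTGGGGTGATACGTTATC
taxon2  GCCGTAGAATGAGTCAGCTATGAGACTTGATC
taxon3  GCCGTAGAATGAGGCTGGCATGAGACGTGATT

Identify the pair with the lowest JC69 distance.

taxon2 and taxon3

taxon1–taxon2: 14/32 differ, p = 0.438, d = 0.657.
taxon1–taxon3: 11/32 differ, p = 0.344, d = 0.460.
taxon2–taxon3: 6/32 differ, p = 0.188, d = 0.216.
The smallest distance is between taxon2 and taxon3.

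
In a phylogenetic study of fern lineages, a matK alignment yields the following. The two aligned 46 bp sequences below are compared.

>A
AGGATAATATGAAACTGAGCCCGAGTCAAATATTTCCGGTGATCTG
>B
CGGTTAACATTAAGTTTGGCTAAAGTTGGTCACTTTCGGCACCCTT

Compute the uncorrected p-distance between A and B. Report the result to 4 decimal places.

0.5000

The sequences differ at 23 of 46 positions.
p = 23/46 = 0.5000.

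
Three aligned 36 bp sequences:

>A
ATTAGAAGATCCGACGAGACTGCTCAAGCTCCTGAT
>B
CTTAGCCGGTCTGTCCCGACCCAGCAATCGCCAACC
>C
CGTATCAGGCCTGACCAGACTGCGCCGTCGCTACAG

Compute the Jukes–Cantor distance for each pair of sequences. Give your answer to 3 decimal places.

A–B: 18/36 sites differ → p = 0.5, d = −0.75 ln(1 − 0.666667) = 0.823960 ≈ 0.824.
A–C: 17/36 sites differ → p ≈ 0.472222, d = −0.75 ln(1 − 0.629629) = 0.744938 ≈ 0.745.
B–C: 15/36 sites differ → p ≈ 0.416667, d = −0.75 ln(1 − 0.555556) = 0.608198 ≈ 0.608.

d(A,B) = 0.824, d(A,C) = 0.745, d(B,C) = 0.608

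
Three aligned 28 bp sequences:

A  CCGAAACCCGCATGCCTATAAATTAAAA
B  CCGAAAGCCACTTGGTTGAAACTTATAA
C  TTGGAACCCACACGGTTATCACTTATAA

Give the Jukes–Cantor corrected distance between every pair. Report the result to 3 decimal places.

d(A,B) = 0.420, d(A,C) = 0.485, d(B,C) = 0.420

A–B: 9/28 sites differ → p ≈ 0.321429, d = −0.75 ln(1 − 0.428572) = 0.419713 ≈ 0.420.
A–C: 10/28 sites differ → p ≈ 0.357143, d = −0.75 ln(1 − 0.476191) = 0.484971 ≈ 0.485.
B–C: 9/28 sites differ → p ≈ 0.321429, d = −0.75 ln(1 − 0.428572) = 0.419713 ≈ 0.420.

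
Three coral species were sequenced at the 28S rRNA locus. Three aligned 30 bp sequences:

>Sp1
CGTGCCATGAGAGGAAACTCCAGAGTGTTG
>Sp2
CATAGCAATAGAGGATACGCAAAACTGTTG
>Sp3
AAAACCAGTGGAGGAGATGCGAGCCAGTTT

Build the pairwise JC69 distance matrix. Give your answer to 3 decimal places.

d(Sp1,Sp2) = 0.441, d(Sp1,Sp3) = 0.824, d(Sp2,Sp3) = 0.572

Sp1–Sp2: 10/30 sites differ → p ≈ 0.333333, d = −0.75 ln(1 − 0.444444) = 0.440839 ≈ 0.441.
Sp1–Sp3: 15/30 sites differ → p = 0.5, d = −0.75 ln(1 − 0.666667) = 0.823960 ≈ 0.824.
Sp2–Sp3: 12/30 sites differ → p = 0.4, d = −0.75 ln(1 − 0.533333) = 0.571605 ≈ 0.572.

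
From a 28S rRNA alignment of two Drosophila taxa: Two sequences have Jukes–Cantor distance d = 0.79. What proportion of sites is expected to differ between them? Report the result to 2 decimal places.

p = (3/4)(1 − e^(−4d/3)) = 0.75 × (1 − e^(-1.053333)) = 0.75 × (1 − 0.348773) = 0.488420.

0.49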